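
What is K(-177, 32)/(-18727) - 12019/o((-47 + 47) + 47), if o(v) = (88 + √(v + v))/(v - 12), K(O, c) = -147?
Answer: -4077909997/842715 + 4949*√94/90 ≈ -4305.9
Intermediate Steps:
o(v) = (88 + √2*√v)/(-12 + v) (o(v) = (88 + √(2*v))/(-12 + v) = (88 + √2*√v)/(-12 + v))
K(-177, 32)/(-18727) - 12019/o((-47 + 47) + 47) = -147/(-18727) - 12019*(-12 + ((-47 + 47) + 47))/(88 + √2*√((-47 + 47) + 47)) = -147*(-1/18727) - 12019*(-12 + (0 + 47))/(88 + √2*√(0 + 47)) = 147/18727 - 12019*(-12 + 47)/(88 + √2*√47) = 147/18727 - 12019*35/(88 + √94) = 147/18727 - 12019/(88/35 + √94/35)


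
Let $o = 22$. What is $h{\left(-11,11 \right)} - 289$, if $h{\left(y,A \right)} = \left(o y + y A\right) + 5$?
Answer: $-647$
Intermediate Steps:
$h{\left(y,A \right)} = 5 + 22 y + A y$ ($h{\left(y,A \right)} = \left(22 y + y A\right) + 5 = \left(22 y + A y\right) + 5 = 5 + 22 y + A y$)
$h{\left(-11,11 \right)} - 289 = \left(5 + 22 \left(-11\right) + 11 \left(-11\right)\right) - 289 = \left(5 - 242 - 121\right) - 289 = -358 - 289 = -647$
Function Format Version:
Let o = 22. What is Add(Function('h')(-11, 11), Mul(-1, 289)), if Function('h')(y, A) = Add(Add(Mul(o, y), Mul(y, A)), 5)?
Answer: -647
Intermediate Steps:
Function('h')(y, A) = Add(5, Mul(22, y), Mul(A, y)) (Function('h')(y, A) = Add(Add(Mul(22, y), Mul(y, A)), 5) = Add(Add(Mul(22, y), Mul(A, y)), 5) = Add(5, Mul(22, y), Mul(A, y)))
Add(Function('h')(-11, 11), Mul(-1, 289)) = Add(Add(5, Mul(22, -11), Mul(11, -11)), Mul(-1, 289)) = Add(Add(5, -242, -121), -289) = Add(-358, -289) = -647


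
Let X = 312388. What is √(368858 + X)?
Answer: 3*√75694 ≈ 825.38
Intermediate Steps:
√(368858 + X) = √(368858 + 312388) = √681246 = 3*√75694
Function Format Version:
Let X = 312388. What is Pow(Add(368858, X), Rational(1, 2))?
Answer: Mul(3, Pow(75694, Rational(1, 2))) ≈ 825.38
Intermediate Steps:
Pow(Add(368858, X), Rational(1, 2)) = Pow(Add(368858, 312388), Rational(1, 2)) = Pow(681246, Rational(1, 2)) = Mul(3, Pow(75694, Rational(1, 2)))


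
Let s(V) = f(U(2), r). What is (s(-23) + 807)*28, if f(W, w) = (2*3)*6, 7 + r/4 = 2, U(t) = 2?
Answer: 23604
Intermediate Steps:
r = -20 (r = -28 + 4*2 = -28 + 8 = -20)
f(W, w) = 36 (f(W, w) = 6*6 = 36)
s(V) = 36
(s(-23) + 807)*28 = (36 + 807)*28 = 843*28 = 23604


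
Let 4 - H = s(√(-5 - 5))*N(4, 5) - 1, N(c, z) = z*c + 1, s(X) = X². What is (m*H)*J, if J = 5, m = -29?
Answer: -31175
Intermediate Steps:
N(c, z) = 1 + c*z (N(c, z) = c*z + 1 = 1 + c*z)
H = 215 (H = 4 - ((√(-5 - 5))²*(1 + 4*5) - 1) = 4 - ((√(-10))²*(1 + 20) - 1) = 4 - ((I*√10)²*21 - 1) = 4 - (-10*21 - 1) = 4 - (-210 - 1) = 4 - 1*(-211) = 4 + 211 = 215)
(m*H)*J = -29*215*5 = -6235*5 = -31175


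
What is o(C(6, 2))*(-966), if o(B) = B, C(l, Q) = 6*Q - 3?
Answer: -8694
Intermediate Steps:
C(l, Q) = -3 + 6*Q
o(C(6, 2))*(-966) = (-3 + 6*2)*(-966) = (-3 + 12)*(-966) = 9*(-966) = -8694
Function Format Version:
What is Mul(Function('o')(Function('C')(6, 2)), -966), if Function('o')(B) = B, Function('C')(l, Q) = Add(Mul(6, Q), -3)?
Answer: -8694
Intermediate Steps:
Function('C')(l, Q) = Add(-3, Mul(6, Q))
Mul(Function('o')(Function('C')(6, 2)), -966) = Mul(Add(-3, Mul(6, 2)), -966) = Mul(Add(-3, 12), -966) = Mul(9, -966) = -8694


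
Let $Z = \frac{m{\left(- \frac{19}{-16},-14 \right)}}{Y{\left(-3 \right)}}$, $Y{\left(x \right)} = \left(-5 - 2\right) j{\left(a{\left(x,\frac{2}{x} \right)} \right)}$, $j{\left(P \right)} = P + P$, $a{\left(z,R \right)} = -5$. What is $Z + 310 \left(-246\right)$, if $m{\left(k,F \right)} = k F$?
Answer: $- \frac{6100819}{80} \approx -76260.0$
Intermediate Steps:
$m{\left(k,F \right)} = F k$
$j{\left(P \right)} = 2 P$
$Y{\left(x \right)} = 70$ ($Y{\left(x \right)} = \left(-5 - 2\right) 2 \left(-5\right) = \left(-7\right) \left(-10\right) = 70$)
$Z = - \frac{19}{80}$ ($Z = \frac{\left(-14\right) \left(- \frac{19}{-16}\right)}{70} = - 14 \left(\left(-19\right) \left(- \frac{1}{16}\right)\right) \frac{1}{70} = \left(-14\right) \frac{19}{16} \cdot \frac{1}{70} = \left(- \frac{133}{8}\right) \frac{1}{70} = - \frac{19}{80} \approx -0.2375$)
$Z + 310 \left(-246\right) = - \frac{19}{80} + 310 \left(-246\right) = - \frac{19}{80} - 76260 = - \frac{6100819}{80}$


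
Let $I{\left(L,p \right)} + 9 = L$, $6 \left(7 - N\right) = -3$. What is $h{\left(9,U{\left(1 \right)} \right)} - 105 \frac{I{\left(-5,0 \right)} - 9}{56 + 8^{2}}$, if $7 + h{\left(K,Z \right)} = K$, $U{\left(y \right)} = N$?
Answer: $\frac{177}{8} \approx 22.125$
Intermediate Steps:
$N = \frac{15}{2}$ ($N = 7 - - \frac{1}{2} = 7 + \frac{1}{2} = \frac{15}{2} \approx 7.5$)
$I{\left(L,p \right)} = -9 + L$
$U{\left(y \right)} = \frac{15}{2}$
$h{\left(K,Z \right)} = -7 + K$
$h{\left(9,U{\left(1 \right)} \right)} - 105 \frac{I{\left(-5,0 \right)} - 9}{56 + 8^{2}} = \left(-7 + 9\right) - 105 \frac{\left(-9 - 5\right) - 9}{56 + 8^{2}} = 2 - 105 \frac{-14 - 9}{56 + 64} = 2 - 105 \left(- \frac{23}{120}\right) = 2 - 105 \left(\left(-23\right) \frac{1}{120}\right) = 2 - - \frac{161}{8} = 2 + \frac{161}{8} = \frac{177}{8}$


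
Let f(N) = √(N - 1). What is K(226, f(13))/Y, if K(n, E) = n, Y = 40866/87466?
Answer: 9883658/20433 ≈ 483.71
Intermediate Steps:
f(N) = √(-1 + N)
Y = 20433/43733 (Y = 40866*(1/87466) = 20433/43733 ≈ 0.46722)
K(226, f(13))/Y = 226/(20433/43733) = 226*(43733/20433) = 9883658/20433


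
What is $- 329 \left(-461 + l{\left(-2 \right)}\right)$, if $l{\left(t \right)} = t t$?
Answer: $150353$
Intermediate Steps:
$l{\left(t \right)} = t^{2}$
$- 329 \left(-461 + l{\left(-2 \right)}\right) = - 329 \left(-461 + \left(-2\right)^{2}\right) = - 329 \left(-461 + 4\right) = \left(-329\right) \left(-457\right) = 150353$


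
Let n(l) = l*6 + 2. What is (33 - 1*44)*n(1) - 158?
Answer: -246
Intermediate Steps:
n(l) = 2 + 6*l (n(l) = 6*l + 2 = 2 + 6*l)
(33 - 1*44)*n(1) - 158 = (33 - 1*44)*(2 + 6*1) - 158 = (33 - 44)*(2 + 6) - 158 = -11*8 - 158 = -88 - 158 = -246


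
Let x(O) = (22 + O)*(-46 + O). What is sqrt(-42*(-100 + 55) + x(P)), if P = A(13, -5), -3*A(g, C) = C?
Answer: sqrt(7567)/3 ≈ 28.996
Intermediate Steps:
A(g, C) = -C/3
P = 5/3 (P = -1/3*(-5) = 5/3 ≈ 1.6667)
x(O) = (-46 + O)*(22 + O)
sqrt(-42*(-100 + 55) + x(P)) = sqrt(-42*(-100 + 55) + (-1012 + (5/3)**2 - 24*5/3)) = sqrt(-42*(-45) + (-1012 + 25/9 - 40)) = sqrt(1890 - 9443/9) = sqrt(7567/9) = sqrt(7567)/3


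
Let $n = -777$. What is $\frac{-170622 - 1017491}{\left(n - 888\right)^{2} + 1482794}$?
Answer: $- \frac{1188113}{4255019} \approx -0.27923$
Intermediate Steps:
$\frac{-170622 - 1017491}{\left(n - 888\right)^{2} + 1482794} = \frac{-170622 - 1017491}{\left(-777 - 888\right)^{2} + 1482794} = - \frac{1188113}{\left(-1665\right)^{2} + 1482794} = - \frac{1188113}{2772225 + 1482794} = - \frac{1188113}{4255019}$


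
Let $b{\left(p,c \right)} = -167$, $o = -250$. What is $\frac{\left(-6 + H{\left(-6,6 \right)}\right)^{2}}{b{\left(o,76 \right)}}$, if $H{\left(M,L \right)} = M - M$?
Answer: $- \frac{36}{167} \approx -0.21557$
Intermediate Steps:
$H{\left(M,L \right)} = 0$
$\frac{\left(-6 + H{\left(-6,6 \right)}\right)^{2}}{b{\left(o,76 \right)}} = \frac{\left(-6 + 0\right)^{2}}{-167} = \left(-6\right)^{2} \left(- \frac{1}{167}\right) = 36 \left(- \frac{1}{167}\right) = - \frac{36}{167}$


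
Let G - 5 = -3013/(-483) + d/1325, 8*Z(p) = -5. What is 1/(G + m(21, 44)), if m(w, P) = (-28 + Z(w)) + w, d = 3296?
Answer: 222600/1358003 ≈ 0.16392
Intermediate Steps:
Z(p) = -5/8 (Z(p) = (⅛)*(-5) = -5/8)
m(w, P) = -229/8 + w (m(w, P) = (-28 - 5/8) + w = -229/8 + w)
G = 381916/27825 (G = 5 + (-3013/(-483) + 3296/1325) = 5 + (-3013*(-1/483) + 3296*(1/1325)) = 5 + (131/21 + 3296/1325) = 5 + 242791/27825 = 381916/27825 ≈ 13.726)
1/(G + m(21, 44)) = 1/(381916/27825 + (-229/8 + 21)) = 1/(381916/27825 - 61/8) = 1/(1358003/222600) = 222600/1358003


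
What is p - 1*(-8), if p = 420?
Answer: 428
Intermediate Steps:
p - 1*(-8) = 420 - 1*(-8) = 420 + 8 = 428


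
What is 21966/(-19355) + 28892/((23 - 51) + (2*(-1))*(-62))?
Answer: 19896283/66360 ≈ 299.82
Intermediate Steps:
21966/(-19355) + 28892/((23 - 51) + (2*(-1))*(-62)) = 21966*(-1/19355) + 28892/(-28 - 2*(-62)) = -3138/2765 + 28892/(-28 + 124) = -3138/2765 + 28892/96 = -3138/2765 + 28892*(1/96) = -3138/2765 + 7223/24 = 19896283/66360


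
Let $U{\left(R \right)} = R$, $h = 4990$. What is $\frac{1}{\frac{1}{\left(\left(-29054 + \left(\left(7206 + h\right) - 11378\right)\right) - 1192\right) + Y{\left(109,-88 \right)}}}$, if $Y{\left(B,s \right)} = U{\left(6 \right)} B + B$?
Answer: $-28665$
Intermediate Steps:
$Y{\left(B,s \right)} = 7 B$ ($Y{\left(B,s \right)} = 6 B + B = 7 B$)
$\frac{1}{\frac{1}{\left(\left(-29054 + \left(\left(7206 + h\right) - 11378\right)\right) - 1192\right) + Y{\left(109,-88 \right)}}} = \frac{1}{\frac{1}{\left(\left(-29054 + \left(\left(7206 + 4990\right) - 11378\right)\right) - 1192\right) + 7 \cdot 109}} = \frac{1}{\frac{1}{\left(\left(-29054 + \left(12196 - 11378\right)\right) - 1192\right) + 763}} = \frac{1}{\frac{1}{\left(\left(-29054 + 818\right) - 1192\right) + 763}} = \frac{1}{\frac{1}{\left(-28236 - 1192\right) + 763}} = \frac{1}{\frac{1}{-29428 + 763}} = \frac{1}{\frac{1}{-28665}} = \frac{1}{- \frac{1}{28665}} = -28665$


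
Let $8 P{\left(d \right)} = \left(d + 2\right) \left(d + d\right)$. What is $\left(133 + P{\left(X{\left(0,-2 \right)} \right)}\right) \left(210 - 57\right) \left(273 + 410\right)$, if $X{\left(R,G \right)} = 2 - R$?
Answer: $14107365$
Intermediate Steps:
$P{\left(d \right)} = \frac{d \left(2 + d\right)}{4}$ ($P{\left(d \right)} = \frac{\left(d + 2\right) \left(d + d\right)}{8} = \frac{\left(2 + d\right) 2 d}{8} = \frac{2 d \left(2 + d\right)}{8} = \frac{d \left(2 + d\right)}{4}$)
$\left(133 + P{\left(X{\left(0,-2 \right)} \right)}\right) \left(210 - 57\right) \left(273 + 410\right) = \left(133 + \frac{\left(2 - 0\right) \left(2 + \left(2 - 0\right)\right)}{4}\right) \left(210 - 57\right) \left(273 + 410\right) = \left(133 + \frac{\left(2 + 0\right) \left(2 + \left(2 + 0\right)\right)}{4}\right) 153 \cdot 683 = \left(133 + \frac{1}{4} \cdot 2 \left(2 + 2\right)\right) 153 \cdot 683 = \left(133 + \frac{1}{4} \cdot 2 \cdot 4\right) 153 \cdot 683 = \left(133 + 2\right) 153 \cdot 683 = 135 \cdot 153 \cdot 683 = 20655 \cdot 683 = 14107365$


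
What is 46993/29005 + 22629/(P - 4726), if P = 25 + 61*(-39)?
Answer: -21576247/13690360 ≈ -1.5760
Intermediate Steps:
P = -2354 (P = 25 - 2379 = -2354)
46993/29005 + 22629/(P - 4726) = 46993/29005 + 22629/(-2354 - 4726) = 46993*(1/29005) + 22629/(-7080) = 46993/29005 + 22629*(-1/7080) = 46993/29005 - 7543/2360 = -21576247/13690360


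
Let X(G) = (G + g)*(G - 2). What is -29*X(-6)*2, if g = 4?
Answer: -928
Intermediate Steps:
X(G) = (-2 + G)*(4 + G) (X(G) = (G + 4)*(G - 2) = (4 + G)*(-2 + G) = (-2 + G)*(4 + G))
-29*X(-6)*2 = -29*(-8 + (-6)**2 + 2*(-6))*2 = -29*(-8 + 36 - 12)*2 = -29*16*2 = -464*2 = -928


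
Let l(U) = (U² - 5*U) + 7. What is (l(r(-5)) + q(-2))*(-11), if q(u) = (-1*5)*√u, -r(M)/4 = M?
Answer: -3377 + 55*I*√2 ≈ -3377.0 + 77.782*I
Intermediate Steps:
r(M) = -4*M
l(U) = 7 + U² - 5*U
q(u) = -5*√u
(l(r(-5)) + q(-2))*(-11) = ((7 + (-4*(-5))² - (-20)*(-5)) - 5*I*√2)*(-11) = ((7 + 20² - 5*20) - 5*I*√2)*(-11) = ((7 + 400 - 100) - 5*I*√2)*(-11) = (307 - 5*I*√2)*(-11) = -3377 + 55*I*√2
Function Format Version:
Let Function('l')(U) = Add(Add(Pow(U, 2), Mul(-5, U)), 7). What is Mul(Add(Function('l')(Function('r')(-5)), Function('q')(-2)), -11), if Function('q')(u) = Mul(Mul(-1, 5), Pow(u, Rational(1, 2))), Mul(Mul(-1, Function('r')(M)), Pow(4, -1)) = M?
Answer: Add(-3377, Mul(55, I, Pow(2, Rational(1, 2)))) ≈ Add(-3377.0, Mul(77.782, I))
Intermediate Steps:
Function('r')(M) = Mul(-4, M)
Function('l')(U) = Add(7, Pow(U, 2), Mul(-5, U))
Function('q')(u) = Mul(-5, Pow(u, Rational(1, 2)))
Mul(Add(Function('l')(Function('r')(-5)), Function('q')(-2)), -11) = Mul(Add(Add(7, Pow(Mul(-4, -5), 2), Mul(-5, Mul(-4, -5))), Mul(-5, Pow(-2, Rational(1, 2)))), -11) = Mul(Add(Add(7, Pow(20, 2), Mul(-5, 20)), Mul(-5, Mul(I, Pow(2, Rational(1, 2))))), -11) = Mul(Add(Add(7, 400, -100), Mul(-5, I, Pow(2, Rational(1, 2)))), -11) = Mul(Add(307, Mul(-5, I, Pow(2, Rational(1, 2)))), -11) = Add(-3377, Mul(55, I, Pow(2, Rational(1, 2))))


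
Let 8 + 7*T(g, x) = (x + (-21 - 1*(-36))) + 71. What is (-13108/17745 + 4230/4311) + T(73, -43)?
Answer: 44560693/8499855 ≈ 5.2425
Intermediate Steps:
T(g, x) = 78/7 + x/7 (T(g, x) = -8/7 + ((x + (-21 - 1*(-36))) + 71)/7 = -8/7 + ((x + (-21 + 36)) + 71)/7 = -8/7 + ((x + 15) + 71)/7 = -8/7 + ((15 + x) + 71)/7 = -8/7 + (86 + x)/7 = -8/7 + (86/7 + x/7) = 78/7 + x/7)
(-13108/17745 + 4230/4311) + T(73, -43) = (-13108/17745 + 4230/4311) + (78/7 + (⅐)*(-43)) = (-13108*1/17745 + 4230*(1/4311)) + (78/7 - 43/7) = (-13108/17745 + 470/479) + 5 = 2061418/8499855 + 5 = 44560693/8499855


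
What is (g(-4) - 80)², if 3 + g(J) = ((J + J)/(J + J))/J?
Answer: 110889/16 ≈ 6930.6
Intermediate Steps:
g(J) = -3 + 1/J (g(J) = -3 + ((J + J)/(J + J))/J = -3 + ((2*J)/((2*J)))/J = -3 + ((2*J)*(1/(2*J)))/J = -3 + 1/J)
(g(-4) - 80)² = ((-3 + 1/(-4)) - 80)² = ((-3 - ¼) - 80)² = (-13/4 - 80)² = (-333/4)² = 110889/16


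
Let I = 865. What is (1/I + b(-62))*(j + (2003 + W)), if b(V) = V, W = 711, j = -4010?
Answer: 69503184/865 ≈ 80351.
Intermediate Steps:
(1/I + b(-62))*(j + (2003 + W)) = (1/865 - 62)*(-4010 + (2003 + 711)) = (1/865 - 62)*(-4010 + 2714) = -53629/865*(-1296) = 69503184/865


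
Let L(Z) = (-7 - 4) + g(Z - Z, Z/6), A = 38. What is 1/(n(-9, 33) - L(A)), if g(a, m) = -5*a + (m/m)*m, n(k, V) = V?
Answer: 3/113 ≈ 0.026549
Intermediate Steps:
g(a, m) = m - 5*a (g(a, m) = -5*a + 1*m = -5*a + m = m - 5*a)
L(Z) = -11 + Z/6 (L(Z) = (-7 - 4) + (Z/6 - 5*(Z - Z)) = -11 + (Z*(⅙) - 5*0) = -11 + (Z/6 + 0) = -11 + Z/6)
1/(n(-9, 33) - L(A)) = 1/(33 - (-11 + (⅙)*38)) = 1/(33 - (-11 + 19/3)) = 1/(33 - 1*(-14/3)) = 1/(33 + 14/3) = 1/(113/3) = 3/113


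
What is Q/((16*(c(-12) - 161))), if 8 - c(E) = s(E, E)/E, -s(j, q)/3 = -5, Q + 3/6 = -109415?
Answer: 218831/4856 ≈ 45.064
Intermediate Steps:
Q = -218831/2 (Q = -½ - 109415 = -218831/2 ≈ -1.0942e+5)
s(j, q) = 15 (s(j, q) = -3*(-5) = 15)
c(E) = 8 - 15/E
Q/((16*(c(-12) - 161))) = -218831*1/(16*((8 - 15/(-12)) - 161))/2 = -218831*1/(16*((8 - 15*(-1/12)) - 161))/2 = -218831*1/(16*((8 + 5/4) - 161))/2 = -218831*1/(16*(37/4 - 161))/2 = -218831/(2*(16*(-607/4))) = -218831/2/(-2428) = -218831/2*(-1/2428) = 218831/4856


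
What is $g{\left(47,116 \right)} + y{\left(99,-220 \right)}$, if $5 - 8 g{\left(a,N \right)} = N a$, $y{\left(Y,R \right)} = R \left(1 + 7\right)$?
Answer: $- \frac{19527}{8} \approx -2440.9$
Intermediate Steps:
$y{\left(Y,R \right)} = 8 R$ ($y{\left(Y,R \right)} = R 8 = 8 R$)
$g{\left(a,N \right)} = \frac{5}{8} - \frac{N a}{8}$
$g{\left(47,116 \right)} + y{\left(99,-220 \right)} = \left(\frac{5}{8} - \frac{29}{2} \cdot 47\right) + 8 \left(-220\right) = \left(\frac{5}{8} - \frac{1363}{2}\right) - 1760 = - \frac{5447}{8} - 1760 = - \frac{19527}{8}$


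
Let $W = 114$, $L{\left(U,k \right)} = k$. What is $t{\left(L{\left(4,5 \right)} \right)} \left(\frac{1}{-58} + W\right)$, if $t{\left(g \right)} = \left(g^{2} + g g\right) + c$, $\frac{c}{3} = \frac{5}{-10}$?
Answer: $\frac{641267}{116} \approx 5528.2$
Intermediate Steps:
$c = - \frac{3}{2}$ ($c = 3 \frac{5}{-10} = 3 \cdot 5 \left(- \frac{1}{10}\right) = 3 \left(- \frac{1}{2}\right) = - \frac{3}{2} \approx -1.5$)
$t{\left(g \right)} = - \frac{3}{2} + 2 g^{2}$ ($t{\left(g \right)} = \left(g^{2} + g g\right) - \frac{3}{2} = \left(g^{2} + g^{2}\right) - \frac{3}{2} = 2 g^{2} - \frac{3}{2} = - \frac{3}{2} + 2 g^{2}$)
$t{\left(L{\left(4,5 \right)} \right)} \left(\frac{1}{-58} + W\right) = \left(- \frac{3}{2} + 2 \cdot 5^{2}\right) \left(\frac{1}{-58} + 114\right) = \left(- \frac{3}{2} + 2 \cdot 25\right) \left(- \frac{1}{58} + 114\right) = \left(- \frac{3}{2} + 50\right) \frac{6611}{58} = \frac{97}{2} \cdot \frac{6611}{58} = \frac{641267}{116}$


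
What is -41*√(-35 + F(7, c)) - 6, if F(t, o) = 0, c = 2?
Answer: -6 - 41*I*√35 ≈ -6.0 - 242.56*I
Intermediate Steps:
-41*√(-35 + F(7, c)) - 6 = -41*√(-35 + 0) - 6 = -41*I*√35 - 1*6 = -41*I*√35 - 6 = -6 - 41*I*√35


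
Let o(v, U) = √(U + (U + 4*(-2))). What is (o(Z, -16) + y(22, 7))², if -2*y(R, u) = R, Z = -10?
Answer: 81 - 44*I*√10 ≈ 81.0 - 139.14*I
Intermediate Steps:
y(R, u) = -R/2
o(v, U) = √(-8 + 2*U) (o(v, U) = √(U + (U - 8)) = √(U + (-8 + U)) = √(-8 + 2*U))
(o(Z, -16) + y(22, 7))² = (√(-8 + 2*(-16)) - ½*22)² = (√(-8 - 32) - 11)² = (√(-40) - 11)² = (2*I*√10 - 11)² = (-11 + 2*I*√10)²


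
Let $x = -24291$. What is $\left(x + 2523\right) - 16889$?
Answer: $-38657$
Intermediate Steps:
$\left(x + 2523\right) - 16889 = \left(-24291 + 2523\right) - 16889 = -21768 - 16889 = -38657$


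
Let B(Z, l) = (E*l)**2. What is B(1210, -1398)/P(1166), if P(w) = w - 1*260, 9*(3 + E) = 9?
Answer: 1302936/151 ≈ 8628.7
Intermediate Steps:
E = -2 (E = -3 + (1/9)*9 = -3 + 1 = -2)
B(Z, l) = 4*l**2 (B(Z, l) = (-2*l)**2 = 4*l**2)
P(w) = -260 + w (P(w) = w - 260 = -260 + w)
B(1210, -1398)/P(1166) = (4*(-1398)**2)/(-260 + 1166) = (4*1954404)/906 = 7817616*(1/906) = 1302936/151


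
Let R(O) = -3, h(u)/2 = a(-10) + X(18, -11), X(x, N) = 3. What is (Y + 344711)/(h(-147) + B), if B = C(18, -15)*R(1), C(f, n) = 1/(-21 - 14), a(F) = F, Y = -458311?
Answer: 3976000/487 ≈ 8164.3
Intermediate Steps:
h(u) = -14 (h(u) = 2*(-10 + 3) = 2*(-7) = -14)
C(f, n) = -1/35 (C(f, n) = 1/(-35) = -1/35)
B = 3/35 (B = -1/35*(-3) = 3/35 ≈ 0.085714)
(Y + 344711)/(h(-147) + B) = (-458311 + 344711)/(-14 + 3/35) = -113600/(-487/35) = -113600*(-35/487) = 3976000/487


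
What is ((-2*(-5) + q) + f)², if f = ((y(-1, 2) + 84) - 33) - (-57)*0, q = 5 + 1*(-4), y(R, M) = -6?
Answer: 3136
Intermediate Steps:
q = 1 (q = 5 - 4 = 1)
f = 45 (f = ((-6 + 84) - 33) - (-57)*0 = (78 - 33) - 1*0 = 45 + 0 = 45)
((-2*(-5) + q) + f)² = ((-2*(-5) + 1) + 45)² = ((10 + 1) + 45)² = (11 + 45)² = 56² = 3136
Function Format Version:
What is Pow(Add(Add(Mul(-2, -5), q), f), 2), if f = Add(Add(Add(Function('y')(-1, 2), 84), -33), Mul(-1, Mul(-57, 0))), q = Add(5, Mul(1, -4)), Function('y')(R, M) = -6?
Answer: 3136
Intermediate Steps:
q = 1 (q = Add(5, -4) = 1)
f = 45 (f = Add(Add(Add(-6, 84), -33), Mul(-1, Mul(-57, 0))) = Add(Add(78, -33), Mul(-1, 0)) = Add(45, 0) = 45)
Pow(Add(Add(Mul(-2, -5), q), f), 2) = Pow(Add(Add(Mul(-2, -5), 1), 45), 2) = Pow(Add(Add(10, 1), 45), 2) = Pow(Add(11, 45), 2) = Pow(56, 2) = 3136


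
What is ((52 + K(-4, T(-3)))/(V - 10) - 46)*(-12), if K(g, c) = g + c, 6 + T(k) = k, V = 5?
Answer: 3228/5 ≈ 645.60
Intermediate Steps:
T(k) = -6 + k
K(g, c) = c + g
((52 + K(-4, T(-3)))/(V - 10) - 46)*(-12) = ((52 + ((-6 - 3) - 4))/(5 - 10) - 46)*(-12) = ((52 + (-9 - 4))/(-5) - 46)*(-12) = ((52 - 13)*(-1/5) - 46)*(-12) = (39*(-1/5) - 46)*(-12) = (-39/5 - 46)*(-12) = -269/5*(-12) = 3228/5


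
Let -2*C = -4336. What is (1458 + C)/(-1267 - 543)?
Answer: -1813/905 ≈ -2.0033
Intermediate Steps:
C = 2168 (C = -1/2*(-4336) = 2168)
(1458 + C)/(-1267 - 543) = (1458 + 2168)/(-1267 - 543) = 3626/(-1810) = 3626*(-1/1810) = -1813/905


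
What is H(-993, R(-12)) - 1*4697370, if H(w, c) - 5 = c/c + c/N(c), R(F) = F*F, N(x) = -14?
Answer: -32881620/7 ≈ -4.6974e+6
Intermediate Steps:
R(F) = F²
H(w, c) = 6 - c/14 (H(w, c) = 5 + (c/c + c/(-14)) = 5 + (1 + c*(-1/14)) = 5 + (1 - c/14) = 6 - c/14)
H(-993, R(-12)) - 1*4697370 = (6 - 1/14*(-12)²) - 1*4697370 = (6 - 1/14*144) - 4697370 = (6 - 72/7) - 4697370 = -30/7 - 4697370 = -32881620/7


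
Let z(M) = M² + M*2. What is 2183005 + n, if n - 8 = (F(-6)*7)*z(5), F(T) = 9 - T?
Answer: 2186688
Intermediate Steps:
z(M) = M² + 2*M
n = 3683 (n = 8 + ((9 - 1*(-6))*7)*(5*(2 + 5)) = 8 + ((9 + 6)*7)*(5*7) = 8 + (15*7)*35 = 8 + 105*35 = 8 + 3675 = 3683)
2183005 + n = 2183005 + 3683 = 2186688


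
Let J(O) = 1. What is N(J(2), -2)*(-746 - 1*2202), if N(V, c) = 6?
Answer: -17688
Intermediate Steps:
N(J(2), -2)*(-746 - 1*2202) = 6*(-746 - 1*2202) = 6*(-746 - 2202) = 6*(-2948) = -17688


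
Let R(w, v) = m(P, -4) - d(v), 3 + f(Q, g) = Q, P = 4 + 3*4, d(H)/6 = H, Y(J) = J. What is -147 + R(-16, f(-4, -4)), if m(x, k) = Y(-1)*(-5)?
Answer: -100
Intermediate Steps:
d(H) = 6*H
P = 16 (P = 4 + 12 = 16)
f(Q, g) = -3 + Q
m(x, k) = 5 (m(x, k) = -1*(-5) = 5)
R(w, v) = 5 - 6*v
-147 + R(-16, f(-4, -4)) = -147 + (5 - 6*(-3 - 4)) = -147 + (5 - 6*(-7)) = -147 + (5 + 42) = -147 + 47 = -100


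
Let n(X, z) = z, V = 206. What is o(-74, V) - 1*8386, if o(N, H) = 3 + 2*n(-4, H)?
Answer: -7971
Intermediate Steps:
o(N, H) = 3 + 2*H
o(-74, V) - 1*8386 = (3 + 2*206) - 1*8386 = (3 + 412) - 8386 = 415 - 8386 = -7971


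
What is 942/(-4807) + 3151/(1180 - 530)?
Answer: 14534557/3124550 ≈ 4.6517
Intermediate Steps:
942/(-4807) + 3151/(1180 - 530) = 942*(-1/4807) + 3151/650 = -942/4807 + 3151*(1/650) = -942/4807 + 3151/650 = 14534557/3124550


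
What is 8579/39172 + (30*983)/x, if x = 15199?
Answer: 1285574501/595375228 ≈ 2.1593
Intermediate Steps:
8579/39172 + (30*983)/x = 8579/39172 + (30*983)/15199 = 8579*(1/39172) + 29490*(1/15199) = 8579/39172 + 29490/15199 = 1285574501/595375228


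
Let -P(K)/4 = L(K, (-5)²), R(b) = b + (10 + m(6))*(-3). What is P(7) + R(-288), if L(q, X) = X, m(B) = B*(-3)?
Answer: -364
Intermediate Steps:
m(B) = -3*B
R(b) = 24 + b (R(b) = b + (10 - 3*6)*(-3) = b + (10 - 18)*(-3) = b - 8*(-3) = b + 24 = 24 + b)
P(K) = -100 (P(K) = -4*(-5)² = -4*25 = -100)
P(7) + R(-288) = -100 + (24 - 288) = -100 - 264 = -364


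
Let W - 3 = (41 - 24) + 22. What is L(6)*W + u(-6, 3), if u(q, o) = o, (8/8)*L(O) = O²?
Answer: 1515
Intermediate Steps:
L(O) = O²
W = 42 (W = 3 + ((41 - 24) + 22) = 3 + (17 + 22) = 3 + 39 = 42)
L(6)*W + u(-6, 3) = 6²*42 + 3 = 36*42 + 3 = 1512 + 3 = 1515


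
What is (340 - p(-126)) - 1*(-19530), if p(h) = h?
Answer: 19996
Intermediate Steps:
(340 - p(-126)) - 1*(-19530) = (340 - 1*(-126)) - 1*(-19530) = (340 + 126) + 19530 = 466 + 19530 = 19996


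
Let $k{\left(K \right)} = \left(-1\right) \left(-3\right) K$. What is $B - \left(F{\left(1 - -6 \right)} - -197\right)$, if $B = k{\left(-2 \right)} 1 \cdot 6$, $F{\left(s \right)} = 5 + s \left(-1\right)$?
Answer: $-231$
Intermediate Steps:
$k{\left(K \right)} = 3 K$
$F{\left(s \right)} = 5 - s$
$B = -36$ ($B = 3 \left(-2\right) 1 \cdot 6 = \left(-6\right) 1 \cdot 6 = \left(-6\right) 6 = -36$)
$B - \left(F{\left(1 - -6 \right)} - -197\right) = -36 - \left(\left(5 - \left(1 - -6\right)\right) - -197\right) = -36 - \left(\left(5 - \left(1 + 6\right)\right) + 197\right) = -36 - \left(\left(5 - 7\right) + 197\right) = -36 - \left(-2 + 197\right) = -36 - 195 = -231$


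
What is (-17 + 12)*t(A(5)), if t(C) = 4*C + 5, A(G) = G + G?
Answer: -225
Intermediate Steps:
A(G) = 2*G
t(C) = 5 + 4*C
(-17 + 12)*t(A(5)) = (-17 + 12)*(5 + 4*(2*5)) = -5*(5 + 4*10) = -5*(5 + 40) = -5*45 = -225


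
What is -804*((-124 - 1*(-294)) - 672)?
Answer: 403608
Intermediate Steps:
-804*((-124 - 1*(-294)) - 672) = -804*((-124 + 294) - 672) = -804*(170 - 672) = -804*(-502) = 403608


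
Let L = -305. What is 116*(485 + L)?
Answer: 20880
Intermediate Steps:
116*(485 + L) = 116*(485 - 305) = 116*180 = 20880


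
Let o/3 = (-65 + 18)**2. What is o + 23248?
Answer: 29875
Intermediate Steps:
o = 6627 (o = 3*(-65 + 18)**2 = 3*(-47)**2 = 3*2209 = 6627)
o + 23248 = 6627 + 23248 = 29875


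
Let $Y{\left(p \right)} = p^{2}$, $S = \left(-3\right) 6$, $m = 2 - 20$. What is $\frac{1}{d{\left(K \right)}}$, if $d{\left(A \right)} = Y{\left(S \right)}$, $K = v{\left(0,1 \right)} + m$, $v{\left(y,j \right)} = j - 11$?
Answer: $\frac{1}{324} \approx 0.0030864$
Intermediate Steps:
$v{\left(y,j \right)} = -11 + j$
$m = -18$ ($m = 2 - 20 = -18$)
$K = -28$ ($K = \left(-11 + 1\right) - 18 = -10 - 18 = -28$)
$S = -18$
$d{\left(A \right)} = 324$ ($d{\left(A \right)} = \left(-18\right)^{2} = 324$)
$\frac{1}{d{\left(K \right)}} = \frac{1}{324}$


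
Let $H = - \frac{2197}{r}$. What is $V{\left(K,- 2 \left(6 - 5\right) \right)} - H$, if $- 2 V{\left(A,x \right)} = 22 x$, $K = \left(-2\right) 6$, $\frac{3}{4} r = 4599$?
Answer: $\frac{137101}{6132} \approx 22.358$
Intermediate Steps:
$r = 6132$ ($r = \frac{4}{3} \cdot 4599 = 6132$)
$K = -12$
$H = - \frac{2197}{6132} \approx -0.35828$
$V{\left(A,x \right)} = - 11 x$ ($V{\left(A,x \right)} = - \frac{22 x}{2} = - 11 x$)
$V{\left(K,- 2 \left(6 - 5\right) \right)} - H = - 11 \left(- 2 \left(6 - 5\right)\right) - - \frac{2197}{6132} = - 11 \left(\left(-2\right) 1\right) + \frac{2197}{6132} = \left(-11\right) \left(-2\right) + \frac{2197}{6132} = 22 + \frac{2197}{6132} = \frac{137101}{6132}$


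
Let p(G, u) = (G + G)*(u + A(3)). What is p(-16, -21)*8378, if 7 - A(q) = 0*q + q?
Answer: 4557632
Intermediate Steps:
A(q) = 7 - q (A(q) = 7 - (0*q + q) = 7 - (0 + q) = 7 - q)
p(G, u) = 2*G*(4 + u) (p(G, u) = (G + G)*(u + (7 - 1*3)) = (2*G)*(u + (7 - 3)) = (2*G)*(u + 4) = (2*G)*(4 + u) = 2*G*(4 + u))
p(-16, -21)*8378 = (2*(-16)*(4 - 21))*8378 = (2*(-16)*(-17))*8378 = 544*8378 = 4557632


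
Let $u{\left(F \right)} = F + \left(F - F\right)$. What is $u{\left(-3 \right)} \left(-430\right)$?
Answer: $1290$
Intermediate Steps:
$u{\left(F \right)} = F$ ($u{\left(F \right)} = F + 0 = F$)
$u{\left(-3 \right)} \left(-430\right) = \left(-3\right) \left(-430\right) = 1290$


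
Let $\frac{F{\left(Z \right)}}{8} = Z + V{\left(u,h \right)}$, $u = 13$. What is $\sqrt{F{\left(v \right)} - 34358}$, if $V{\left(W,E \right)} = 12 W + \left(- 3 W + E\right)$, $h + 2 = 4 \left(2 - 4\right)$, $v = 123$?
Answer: $i \sqrt{32518} \approx 180.33 i$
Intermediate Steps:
$h = -10$ ($h = -2 + 4 \left(2 - 4\right) = -2 + 4 \left(-2\right) = -2 - 8 = -10$)
$V{\left(W,E \right)} = E + 9 W$ ($V{\left(W,E \right)} = 12 W + \left(E - 3 W\right) = E + 9 W$)
$F{\left(Z \right)} = 856 + 8 Z$ ($F{\left(Z \right)} = 8 \left(Z + \left(-10 + 9 \cdot 13\right)\right) = 8 \left(Z + \left(-10 + 117\right)\right) = 8 \left(Z + 107\right) = 8 \left(107 + Z\right) = 856 + 8 Z$)
$\sqrt{F{\left(v \right)} - 34358} = \sqrt{\left(856 + 8 \cdot 123\right) - 34358} = \sqrt{\left(856 + 984\right) - 34358} = \sqrt{1840 - 34358} = \sqrt{-32518} = i \sqrt{32518}$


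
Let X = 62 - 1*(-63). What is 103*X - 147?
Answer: 12728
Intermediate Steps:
X = 125 (X = 62 + 63 = 125)
103*X - 147 = 103*125 - 147 = 12875 - 147 = 12728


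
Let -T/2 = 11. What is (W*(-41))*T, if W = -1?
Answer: -902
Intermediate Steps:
T = -22 (T = -2*11 = -22)
(W*(-41))*T = -1*(-41)*(-22) = 41*(-22) = -902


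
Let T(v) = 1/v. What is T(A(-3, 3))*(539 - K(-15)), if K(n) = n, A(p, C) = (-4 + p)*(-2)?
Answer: 277/7 ≈ 39.571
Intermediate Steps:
A(p, C) = 8 - 2*p
T(v) = 1/v
T(A(-3, 3))*(539 - K(-15)) = (539 - 1*(-15))/(8 - 2*(-3)) = (539 + 15)/(8 + 6) = 554/14 = (1/14)*554 = 277/7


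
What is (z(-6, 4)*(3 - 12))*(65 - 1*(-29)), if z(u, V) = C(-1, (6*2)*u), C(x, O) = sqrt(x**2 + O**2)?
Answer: -846*sqrt(5185) ≈ -60918.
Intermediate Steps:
C(x, O) = sqrt(O**2 + x**2)
z(u, V) = sqrt(1 + 144*u**2) (z(u, V) = sqrt(((6*2)*u)**2 + (-1)**2) = sqrt((12*u)**2 + 1) = sqrt(144*u**2 + 1) = sqrt(1 + 144*u**2))
(z(-6, 4)*(3 - 12))*(65 - 1*(-29)) = (sqrt(1 + 144*(-6)**2)*(3 - 12))*(65 - 1*(-29)) = (sqrt(1 + 144*36)*(-9))*(65 + 29) = (sqrt(1 + 5184)*(-9))*94 = (sqrt(5185)*(-9))*94 = -9*sqrt(5185)*94 = -846*sqrt(5185)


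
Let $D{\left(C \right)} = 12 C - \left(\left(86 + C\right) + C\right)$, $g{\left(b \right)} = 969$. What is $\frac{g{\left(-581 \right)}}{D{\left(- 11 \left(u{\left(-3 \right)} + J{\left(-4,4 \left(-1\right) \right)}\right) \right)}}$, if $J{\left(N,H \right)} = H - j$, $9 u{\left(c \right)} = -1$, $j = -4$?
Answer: $- \frac{8721}{664} \approx -13.134$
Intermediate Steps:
$u{\left(c \right)} = - \frac{1}{9}$ ($u{\left(c \right)} = \frac{1}{9} \left(-1\right) = - \frac{1}{9}$)
$J{\left(N,H \right)} = 4 + H$ ($J{\left(N,H \right)} = H - -4 = H + 4 = 4 + H$)
$D{\left(C \right)} = -86 + 10 C$ ($D{\left(C \right)} = 12 C - \left(86 + 2 C\right) = -86 + 10 C$)
$\frac{g{\left(-581 \right)}}{D{\left(- 11 \left(u{\left(-3 \right)} + J{\left(-4,4 \left(-1\right) \right)}\right) \right)}} = \frac{969}{-86 + 10 \left(- 11 \left(- \frac{1}{9} + \left(4 + 4 \left(-1\right)\right)\right)\right)} = \frac{969}{-86 + 10 \left(- 11 \left(- \frac{1}{9} + \left(4 - 4\right)\right)\right)} = \frac{969}{-86 + 10 \left(- 11 \left(- \frac{1}{9} + 0\right)\right)} = \frac{969}{-86 + 10 \left(\left(-11\right) \left(- \frac{1}{9}\right)\right)} = \frac{969}{-86 + 10 \cdot \frac{11}{9}} = \frac{969}{-86 + \frac{110}{9}} = \frac{969}{- \frac{664}{9}} = 969 \left(- \frac{9}{664}\right) = - \frac{8721}{664}$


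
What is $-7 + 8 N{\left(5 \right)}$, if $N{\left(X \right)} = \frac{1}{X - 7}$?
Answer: $-11$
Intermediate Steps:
$N{\left(X \right)} = \frac{1}{-7 + X}$
$-7 + 8 N{\left(5 \right)} = -7 + \frac{8}{-7 + 5} = -7 + \frac{8}{-2} = -7 + 8 \left(- \frac{1}{2}\right) = -7 - 4 = -11$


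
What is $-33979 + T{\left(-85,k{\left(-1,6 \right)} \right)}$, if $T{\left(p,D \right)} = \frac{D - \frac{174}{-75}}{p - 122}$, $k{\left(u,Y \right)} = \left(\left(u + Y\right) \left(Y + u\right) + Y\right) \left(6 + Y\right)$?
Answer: $- \frac{175850683}{5175} \approx -33981.0$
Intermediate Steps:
$k{\left(u,Y \right)} = \left(6 + Y\right) \left(Y + \left(Y + u\right)^{2}\right)$ ($k{\left(u,Y \right)} = \left(\left(Y + u\right) \left(Y + u\right) + Y\right) \left(6 + Y\right) = \left(\left(Y + u\right)^{2} + Y\right) \left(6 + Y\right) = \left(Y + \left(Y + u\right)^{2}\right) \left(6 + Y\right) = \left(6 + Y\right) \left(Y + \left(Y + u\right)^{2}\right)$)
$T{\left(p,D \right)} = \frac{\frac{58}{25} + D}{-122 + p}$ ($T{\left(p,D \right)} = \frac{D - - \frac{58}{25}}{-122 + p} = \frac{D + \frac{58}{25}}{-122 + p} = \frac{\frac{58}{25} + D}{-122 + p}$)
$-33979 + T{\left(-85,k{\left(-1,6 \right)} \right)} = -33979 + \frac{\frac{58}{25} + \left(6^{2} + 6 \cdot 6 + 6 \left(6 - 1\right)^{2} + 6 \left(6 - 1\right)^{2}\right)}{-122 - 85} = -33979 + \frac{\frac{58}{25} + \left(36 + 36 + 6 \cdot 5^{2} + 6 \cdot 5^{2}\right)}{-207} = -33979 - \frac{\frac{58}{25} + \left(36 + 36 + 6 \cdot 25 + 6 \cdot 25\right)}{207} = -33979 - \frac{\frac{58}{25} + \left(36 + 36 + 150 + 150\right)}{207} = -33979 - \frac{\frac{58}{25} + 372}{207} = -33979 - \frac{9358}{5175} = - \frac{175850683}{5175}$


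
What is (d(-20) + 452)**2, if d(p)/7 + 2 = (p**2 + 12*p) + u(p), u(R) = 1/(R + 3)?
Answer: 701137441/289 ≈ 2.4261e+6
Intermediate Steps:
u(R) = 1/(3 + R)
d(p) = -14 + 7*p**2 + 7/(3 + p) + 84*p (d(p) = -14 + 7*((p**2 + 12*p) + 1/(3 + p)) = -14 + 7*(p**2 + 1/(3 + p) + 12*p) = -14 + (7*p**2 + 7/(3 + p) + 84*p) = -14 + 7*p**2 + 7/(3 + p) + 84*p)
(d(-20) + 452)**2 = (7*(1 + (3 - 20)*(-2 + (-20)**2 + 12*(-20)))/(3 - 20) + 452)**2 = (7*(1 - 17*(-2 + 400 - 240))/(-17) + 452)**2 = (7*(-1/17)*(1 - 17*158) + 452)**2 = (7*(-1/17)*(1 - 2686) + 452)**2 = (7*(-1/17)*(-2685) + 452)**2 = (18795/17 + 452)**2 = (26479/17)**2 = 701137441/289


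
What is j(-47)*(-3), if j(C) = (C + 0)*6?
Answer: 846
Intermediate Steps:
j(C) = 6*C (j(C) = C*6 = 6*C)
j(-47)*(-3) = (6*(-47))*(-3) = -282*(-3) = 846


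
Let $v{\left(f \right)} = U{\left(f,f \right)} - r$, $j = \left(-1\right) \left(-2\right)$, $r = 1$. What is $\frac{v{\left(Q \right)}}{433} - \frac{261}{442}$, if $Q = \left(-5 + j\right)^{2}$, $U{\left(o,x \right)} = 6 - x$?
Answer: $- \frac{114781}{191386} \approx -0.59974$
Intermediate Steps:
$j = 2$
$Q = 9$ ($Q = \left(-5 + 2\right)^{2} = \left(-3\right)^{2} = 9$)
$v{\left(f \right)} = 5 - f$ ($v{\left(f \right)} = \left(6 - f\right) - 1 = 5 - f$)
$\frac{v{\left(Q \right)}}{433} - \frac{261}{442} = \frac{5 - 9}{433} - \frac{261}{442} = \left(5 - 9\right) \frac{1}{433} - \frac{261}{442} = \left(-4\right) \frac{1}{433} - \frac{261}{442} = - \frac{4}{433} - \frac{261}{442} = - \frac{114781}{191386}$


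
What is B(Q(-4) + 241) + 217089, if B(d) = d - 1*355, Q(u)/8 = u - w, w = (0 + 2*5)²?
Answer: 216143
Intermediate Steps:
w = 100 (w = (0 + 10)² = 10² = 100)
Q(u) = -800 + 8*u (Q(u) = 8*(u - 1*100) = 8*(u - 100) = 8*(-100 + u) = -800 + 8*u)
B(d) = -355 + d (B(d) = d - 355 = -355 + d)
B(Q(-4) + 241) + 217089 = (-355 + ((-800 + 8*(-4)) + 241)) + 217089 = (-355 + ((-800 - 32) + 241)) + 217089 = (-355 + (-832 + 241)) + 217089 = (-355 - 591) + 217089 = -946 + 217089 = 216143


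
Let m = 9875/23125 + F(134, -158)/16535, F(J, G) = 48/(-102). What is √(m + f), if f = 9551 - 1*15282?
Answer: 2*I*√6198801632528869/2080103 ≈ 75.701*I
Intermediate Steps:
F(J, G) = -8/17 (F(J, G) = 48*(-1/102) = -8/17)
f = -5731 (f = 9551 - 15282 = -5731)
m = 888201/2080103 (m = 9875/23125 - 8/17/16535 = 9875*(1/23125) - 8/17*1/16535 = 79/185 - 8/281095 = 888201/2080103 ≈ 0.42700)
√(m + f) = √(888201/2080103 - 5731) = √(-11920182092/2080103) = 2*I*√6198801632528869/2080103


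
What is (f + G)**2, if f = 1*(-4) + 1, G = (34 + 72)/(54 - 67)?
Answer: 21025/169 ≈ 124.41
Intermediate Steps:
G = -106/13 (G = 106/(-13) = 106*(-1/13) = -106/13 ≈ -8.1538)
f = -3 (f = -4 + 1 = -3)
(f + G)**2 = (-3 - 106/13)**2 = (-145/13)**2 = 21025/169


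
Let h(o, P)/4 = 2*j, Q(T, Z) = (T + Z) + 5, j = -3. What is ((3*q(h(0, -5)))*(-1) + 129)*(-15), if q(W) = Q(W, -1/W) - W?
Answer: -13665/8 ≈ -1708.1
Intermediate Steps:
Q(T, Z) = 5 + T + Z
h(o, P) = -24 (h(o, P) = 4*(2*(-3)) = 4*(-6) = -24)
q(W) = 5 - 1/W (q(W) = (5 + W - 1/W) - W = 5 - 1/W)
((3*q(h(0, -5)))*(-1) + 129)*(-15) = ((3*(5 - 1/(-24)))*(-1) + 129)*(-15) = ((3*(5 - 1*(-1/24)))*(-1) + 129)*(-15) = ((3*(5 + 1/24))*(-1) + 129)*(-15) = ((3*(121/24))*(-1) + 129)*(-15) = ((121/8)*(-1) + 129)*(-15) = (-121/8 + 129)*(-15) = (911/8)*(-15) = -13665/8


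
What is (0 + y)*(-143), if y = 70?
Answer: -10010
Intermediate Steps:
(0 + y)*(-143) = (0 + 70)*(-143) = 70*(-143) = -10010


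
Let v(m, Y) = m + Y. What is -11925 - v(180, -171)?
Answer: -11934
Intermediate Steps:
v(m, Y) = Y + m
-11925 - v(180, -171) = -11925 - (-171 + 180) = -11925 - 1*9 = -11925 - 9 = -11934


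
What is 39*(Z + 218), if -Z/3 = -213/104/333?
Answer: 2516805/296 ≈ 8502.7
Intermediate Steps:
Z = 71/3848 (Z = -3*(-213/104)/333 = -3*(-213*1/104)/333 = -(-639)/(104*333) = -3*(-71/11544) = 71/3848 ≈ 0.018451)
39*(Z + 218) = 39*(71/3848 + 218) = 39*(838935/3848) = 2516805/296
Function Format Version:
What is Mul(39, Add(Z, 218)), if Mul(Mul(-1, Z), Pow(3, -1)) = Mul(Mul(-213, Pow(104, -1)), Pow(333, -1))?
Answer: Rational(2516805, 296) ≈ 8502.7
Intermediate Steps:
Z = Rational(71, 3848) (Z = Mul(-3, Mul(Mul(-213, Pow(104, -1)), Pow(333, -1))) = Mul(-3, Mul(Mul(-213, Rational(1, 104)), Rational(1, 333))) = Mul(-3, Mul(Rational(-213, 104), Rational(1, 333))) = Mul(-3, Rational(-71, 11544)) = Rational(71, 3848) ≈ 0.018451)
Mul(39, Add(Z, 218)) = Mul(39, Add(Rational(71, 3848), 218)) = Mul(39, Rational(838935, 3848)) = Rational(2516805, 296)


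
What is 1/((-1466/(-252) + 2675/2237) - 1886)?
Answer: -281862/529614961 ≈ -0.00053220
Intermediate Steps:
1/((-1466/(-252) + 2675/2237) - 1886) = 1/((-1466*(-1/252) + 2675*(1/2237)) - 1886) = 1/((733/126 + 2675/2237) - 1886) = 1/(1976771/281862 - 1886) = 1/(-529614961/281862) = -281862/529614961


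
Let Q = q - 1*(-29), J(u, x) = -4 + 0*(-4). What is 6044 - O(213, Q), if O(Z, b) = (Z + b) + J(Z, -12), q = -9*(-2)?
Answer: 5788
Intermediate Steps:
q = 18
J(u, x) = -4 (J(u, x) = -4 + 0 = -4)
Q = 47 (Q = 18 - 1*(-29) = 18 + 29 = 47)
O(Z, b) = -4 + Z + b (O(Z, b) = (Z + b) - 4 = -4 + Z + b)
6044 - O(213, Q) = 6044 - (-4 + 213 + 47) = 6044 - 1*256 = 6044 - 256 = 5788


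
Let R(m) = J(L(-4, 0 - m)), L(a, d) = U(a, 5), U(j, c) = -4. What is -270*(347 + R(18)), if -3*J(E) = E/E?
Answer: -93600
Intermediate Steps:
L(a, d) = -4
J(E) = -⅓ (J(E) = -E/(3*E) = -⅓*1 = -⅓)
R(m) = -⅓
-270*(347 + R(18)) = -270*(347 - ⅓) = -270*1040/3 = -93600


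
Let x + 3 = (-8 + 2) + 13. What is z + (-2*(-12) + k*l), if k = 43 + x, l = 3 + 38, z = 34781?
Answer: 36732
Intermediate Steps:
l = 41
x = 4 (x = -3 + ((-8 + 2) + 13) = -3 + (-6 + 13) = -3 + 7 = 4)
k = 47 (k = 43 + 4 = 47)
z + (-2*(-12) + k*l) = 34781 + (-2*(-12) + 47*41) = 34781 + (24 + 1927) = 34781 + 1951 = 36732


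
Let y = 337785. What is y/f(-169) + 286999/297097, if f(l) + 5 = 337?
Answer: 100450193813/98636204 ≈ 1018.4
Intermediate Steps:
f(l) = 332 (f(l) = -5 + 337 = 332)
y/f(-169) + 286999/297097 = 337785/332 + 286999/297097 = 100450193813/98636204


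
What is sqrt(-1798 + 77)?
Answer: I*sqrt(1721) ≈ 41.485*I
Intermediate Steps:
sqrt(-1798 + 77) = sqrt(-1721) = I*sqrt(1721)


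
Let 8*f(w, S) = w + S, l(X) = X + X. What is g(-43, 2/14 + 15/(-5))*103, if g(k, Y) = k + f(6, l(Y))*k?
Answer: -128441/28 ≈ -4587.2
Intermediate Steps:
l(X) = 2*X
f(w, S) = S/8 + w/8 (f(w, S) = (w + S)/8 = (S + w)/8 = S/8 + w/8)
g(k, Y) = k + k*(3/4 + Y/4) (g(k, Y) = k + ((2*Y)/8 + (1/8)*6)*k = k + (Y/4 + 3/4)*k = k + (3/4 + Y/4)*k = k + k*(3/4 + Y/4))
g(-43, 2/14 + 15/(-5))*103 = ((1/4)*(-43)*(7 + (2/14 + 15/(-5))))*103 = ((1/4)*(-43)*(7 + (2*(1/14) + 15*(-1/5))))*103 = ((1/4)*(-43)*(7 + (1/7 - 3)))*103 = ((1/4)*(-43)*(7 - 20/7))*103 = ((1/4)*(-43)*(29/7))*103 = -1247/28*103 = -128441/28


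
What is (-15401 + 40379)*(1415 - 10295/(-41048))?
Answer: 725526162135/20524 ≈ 3.5350e+7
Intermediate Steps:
(-15401 + 40379)*(1415 - 10295/(-41048)) = 24978*(1415 - 10295*(-1/41048)) = 24978*(1415 + 10295/41048) = 24978*(58093215/41048) = 725526162135/20524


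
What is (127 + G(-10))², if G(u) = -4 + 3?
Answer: 15876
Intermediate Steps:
G(u) = -1
(127 + G(-10))² = (127 - 1)² = 126² = 15876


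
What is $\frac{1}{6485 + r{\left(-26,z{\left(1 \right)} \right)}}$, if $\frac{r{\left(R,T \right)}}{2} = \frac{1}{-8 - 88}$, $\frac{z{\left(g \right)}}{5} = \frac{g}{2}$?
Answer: $\frac{48}{311279} \approx 0.0001542$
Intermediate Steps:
$z{\left(g \right)} = \frac{5 g}{2}$ ($z{\left(g \right)} = 5 \frac{g}{2} = \frac{5 g}{2}$)
$r{\left(R,T \right)} = - \frac{1}{48}$ ($r{\left(R,T \right)} = \frac{2}{-8 - 88} = \frac{2}{-96} = 2 \left(- \frac{1}{96}\right) = - \frac{1}{48}$)
$\frac{1}{6485 + r{\left(-26,z{\left(1 \right)} \right)}} = \frac{1}{6485 - \frac{1}{48}} = \frac{1}{\frac{311279}{48}} = \frac{48}{311279}$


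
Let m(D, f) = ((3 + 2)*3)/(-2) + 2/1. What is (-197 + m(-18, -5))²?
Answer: 164025/4 ≈ 41006.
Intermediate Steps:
m(D, f) = -11/2 (m(D, f) = (5*3)*(-½) + 2*1 = 15*(-½) + 2 = -15/2 + 2 = -11/2)
(-197 + m(-18, -5))² = (-197 - 11/2)² = (-405/2)² = 164025/4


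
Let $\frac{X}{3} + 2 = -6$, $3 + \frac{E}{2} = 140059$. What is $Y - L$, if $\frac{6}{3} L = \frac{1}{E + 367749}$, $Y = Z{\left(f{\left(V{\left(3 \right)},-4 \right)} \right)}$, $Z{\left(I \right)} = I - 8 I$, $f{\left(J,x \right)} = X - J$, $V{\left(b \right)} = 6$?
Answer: $\frac{272101619}{1295722} \approx 210.0$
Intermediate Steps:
$E = 280112$ ($E = -6 + 2 \cdot 140059 = -6 + 280118 = 280112$)
$X = -24$ ($X = -6 + 3 \left(-6\right) = -6 - 18 = -24$)
$f{\left(J,x \right)} = -24 - J$
$Z{\left(I \right)} = - 7 I$ ($Z{\left(I \right)} = I - 8 I = - 7 I$)
$Y = 210$ ($Y = - 7 \left(-24 - 6\right) = \left(-7\right) \left(-30\right) = 210$)
$L = \frac{1}{1295722}$ ($L = \frac{1}{2 \left(280112 + 367749\right)} = \frac{1}{2 \cdot 647861} = \frac{1}{2} \cdot \frac{1}{647861} = \frac{1}{1295722} \approx 7.7177 \cdot 10^{-7}$)
$Y - L = 210 - \frac{1}{1295722} = \frac{272101619}{1295722}$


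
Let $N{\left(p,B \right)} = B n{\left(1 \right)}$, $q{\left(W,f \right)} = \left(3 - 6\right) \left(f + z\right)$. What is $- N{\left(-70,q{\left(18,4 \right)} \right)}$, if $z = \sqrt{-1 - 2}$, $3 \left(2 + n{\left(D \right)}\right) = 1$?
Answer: $-20 - 5 i \sqrt{3} \approx -20.0 - 8.6602 i$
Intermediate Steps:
$n{\left(D \right)} = - \frac{5}{3}$ ($n{\left(D \right)} = -2 + \frac{1}{3} \cdot 1 = -2 + \frac{1}{3} = - \frac{5}{3}$)
$z = i \sqrt{3}$ ($z = \sqrt{-3} = i \sqrt{3} \approx 1.732 i$)
$q{\left(W,f \right)} = - 3 f - 3 i \sqrt{3}$ ($q{\left(W,f \right)} = \left(3 - 6\right) \left(f + i \sqrt{3}\right) = - 3 \left(f + i \sqrt{3}\right) = - 3 f - 3 i \sqrt{3}$)
$N{\left(p,B \right)} = - \frac{5 B}{3}$ ($N{\left(p,B \right)} = B \left(- \frac{5}{3}\right) = - \frac{5 B}{3}$)
$- N{\left(-70,q{\left(18,4 \right)} \right)} = - \frac{\left(-5\right) \left(\left(-3\right) 4 - 3 i \sqrt{3}\right)}{3} = - \frac{\left(-5\right) \left(-12 - 3 i \sqrt{3}\right)}{3} = - (20 + 5 i \sqrt{3}) = -20 - 5 i \sqrt{3}$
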